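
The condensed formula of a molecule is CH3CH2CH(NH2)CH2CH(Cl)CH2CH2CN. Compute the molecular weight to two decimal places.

174.67 g/mol

Element totals:
  C: 8
  H: 15
  Cl: 1
  N: 2
Molecular formula: C8H15ClN2.
  M = 8(12.011) + 15(1.008) + 35.45 + 2(14.007)
    = 96.088 + 15.120 + 35.450 + 28.014 = 174.672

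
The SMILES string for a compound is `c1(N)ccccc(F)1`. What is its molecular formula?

Atom tally by fragment:
  benzene ring core → C:6 H:6
  (− 2 ring H displaced by substituents)
  + NH2 → N:1 H:2
  + F → F:1
Element totals:
  C: 6
  H: 6
  F: 1
  N: 1

C6H6FN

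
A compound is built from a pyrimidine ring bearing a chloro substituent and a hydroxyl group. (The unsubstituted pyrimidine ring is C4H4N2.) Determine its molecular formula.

Atom tally by fragment:
  pyrimidine ring core → C:4 H:4 N:2
  (− 2 ring H displaced by substituents)
  + Cl → Cl:1
  + OH → O:1 H:1
Element totals:
  C: 4
  H: 3
  Cl: 1
  N: 2
  O: 1

C4H3ClN2O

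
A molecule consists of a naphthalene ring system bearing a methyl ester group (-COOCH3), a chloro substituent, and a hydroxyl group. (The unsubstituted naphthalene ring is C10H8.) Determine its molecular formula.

C12H9ClO3

Atom tally by fragment:
  naphthalene ring system core → C:10 H:8
  (− 3 ring H displaced by substituents)
  + COOCH3 → C:2 H:3 O:2
  + Cl → Cl:1
  + OH → O:1 H:1
Element totals:
  C: 12
  H: 9
  Cl: 1
  O: 3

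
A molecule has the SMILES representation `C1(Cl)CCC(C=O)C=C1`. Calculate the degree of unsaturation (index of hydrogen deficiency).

Atom tally by fragment:
  cyclohexene ring core → C:6 H:10
  (− 2 ring H displaced by substituents)
  + Cl → Cl:1
  + CHO → C:1 H:1 O:1
Element totals:
  C: 7
  H: 9
  Cl: 1
  O: 1
Molecular formula: C7H9ClO.
DoU = (2C + 2 + N − H − X) / 2 = (2·7 + 2 + 0 − 9 − 1) / 2 = 3.

3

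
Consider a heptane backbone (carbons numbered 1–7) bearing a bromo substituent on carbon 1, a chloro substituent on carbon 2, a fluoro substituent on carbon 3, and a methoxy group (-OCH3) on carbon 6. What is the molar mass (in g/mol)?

Atom tally by fragment:
  BrCH2 → C:1 H:2 Br:1
  CH(Cl) → C:1 H:1 Cl:1
  CH(F) → C:1 H:1 F:1
  CH2 → C:1 H:2
  CH2 → C:1 H:2
  CH(OCH3) → C:2 H:4 O:1
  CH3 → C:1 H:3
Element totals:
  C: 8
  H: 15
  Br: 1
  Cl: 1
  F: 1
  O: 1
Molecular formula: C8H15BrClFO.
  M = 8(12.011) + 15(1.008) + 79.904 + 35.45 + 18.998 + 15.999
    = 96.088 + 15.120 + 79.904 + 35.450 + 18.998 + 15.999 = 261.559

261.56 g/mol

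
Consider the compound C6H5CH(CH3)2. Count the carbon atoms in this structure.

Atom tally by fragment:
  benzene ring core → C:6 H:6
  (− 1 ring H displaced by substituents)
  + CH(CH3)2 → C:3 H:7
Element totals:
  C: 9
  H: 12

9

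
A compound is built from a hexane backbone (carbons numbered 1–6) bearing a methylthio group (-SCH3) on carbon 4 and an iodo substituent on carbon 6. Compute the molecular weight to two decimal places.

258.16 g/mol

Atom tally by fragment:
  CH3 → C:1 H:3
  CH2 → C:1 H:2
  CH2 → C:1 H:2
  CH(SCH3) → C:2 H:4 S:1
  CH2 → C:1 H:2
  CH2I → C:1 H:2 I:1
Element totals:
  C: 7
  H: 15
  I: 1
  S: 1
Molecular formula: C7H15IS.
  M = 7(12.011) + 15(1.008) + 126.904 + 32.06
    = 84.077 + 15.120 + 126.904 + 32.060 = 258.161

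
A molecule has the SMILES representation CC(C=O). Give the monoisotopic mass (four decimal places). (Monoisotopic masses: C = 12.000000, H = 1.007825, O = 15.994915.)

Atom tally by fragment:
  CH3 → C:1 H:3
  CH2CHO → C:2 H:3 O:1
Element totals:
  C: 3
  H: 6
  O: 1
Molecular formula: C3H6O.
  M = 3(12.0) + 6(1.007825) + 15.994915
    = 36.000000 + 6.046950 + 15.994915 = 58.041865

58.0419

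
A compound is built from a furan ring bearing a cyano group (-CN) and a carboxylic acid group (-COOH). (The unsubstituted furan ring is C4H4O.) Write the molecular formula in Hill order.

C6H3NO3

Atom tally by fragment:
  furan ring core → C:4 H:4 O:1
  (− 2 ring H displaced by substituents)
  + CN → C:1 N:1
  + COOH → C:1 H:1 O:2
Element totals:
  C: 6
  H: 3
  N: 1
  O: 3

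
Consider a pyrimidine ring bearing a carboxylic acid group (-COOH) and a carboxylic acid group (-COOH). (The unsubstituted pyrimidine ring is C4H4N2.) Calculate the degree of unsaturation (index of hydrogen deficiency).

6

Atom tally by fragment:
  pyrimidine ring core → C:4 H:4 N:2
  (− 2 ring H displaced by substituents)
  + COOH → C:1 H:1 O:2
  + COOH → C:1 H:1 O:2
Element totals:
  C: 6
  H: 4
  N: 2
  O: 4
Molecular formula: C6H4N2O4.
DoU = (2C + 2 + N − H − X) / 2 = (2·6 + 2 + 2 − 4 − 0) / 2 = 6.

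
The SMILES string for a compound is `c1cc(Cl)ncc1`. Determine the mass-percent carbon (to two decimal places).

Atom tally by fragment:
  pyridine ring core → C:5 H:5 N:1
  (− 1 ring H displaced by substituents)
  + Cl → Cl:1
Element totals:
  C: 5
  H: 4
  Cl: 1
  N: 1
Molecular formula: C5H4ClN.
Molar mass = 113.544 g/mol.
Mass from C: 5 × 12.011 = 60.055 g/mol.
%C = 60.055 / 113.544 × 100 = 52.89%.

52.89%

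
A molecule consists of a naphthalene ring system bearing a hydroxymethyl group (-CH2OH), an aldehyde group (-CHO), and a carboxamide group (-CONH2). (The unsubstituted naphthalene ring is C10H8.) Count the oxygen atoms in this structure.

Atom tally by fragment:
  naphthalene ring system core → C:10 H:8
  (− 3 ring H displaced by substituents)
  + CH2OH → C:1 H:3 O:1
  + CHO → C:1 H:1 O:1
  + CONH2 → C:1 H:2 O:1 N:1
Element totals:
  C: 13
  H: 11
  N: 1
  O: 3

3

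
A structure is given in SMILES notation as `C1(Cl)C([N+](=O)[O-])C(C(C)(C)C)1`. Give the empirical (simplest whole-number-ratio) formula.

Atom tally by fragment:
  cyclopropane ring core → C:3 H:6
  (− 3 ring H displaced by substituents)
  + Cl → Cl:1
  + NO2 → N:1 O:2
  + C(CH3)3 → C:4 H:9
Element totals:
  C: 7
  H: 12
  Cl: 1
  N: 1
  O: 2
Molecular formula: C7H12ClNO2.
gcd of subscripts (7, 1, 12, 1, 2) = 1, so the empirical formula equals the molecular formula.

C7H12ClNO2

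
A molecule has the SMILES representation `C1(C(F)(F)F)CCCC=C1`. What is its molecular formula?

C7H9F3

Atom tally by fragment:
  cyclohexene ring core → C:6 H:10
  (− 1 ring H displaced by substituents)
  + CF3 → C:1 F:3
Element totals:
  C: 7
  H: 9
  F: 3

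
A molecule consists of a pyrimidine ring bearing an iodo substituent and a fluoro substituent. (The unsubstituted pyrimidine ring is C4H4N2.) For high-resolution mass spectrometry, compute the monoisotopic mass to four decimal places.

Atom tally by fragment:
  pyrimidine ring core → C:4 H:4 N:2
  (− 2 ring H displaced by substituents)
  + I → I:1
  + F → F:1
Element totals:
  C: 4
  H: 2
  F: 1
  I: 1
  N: 2
Molecular formula: C4H2FIN2.
  M = 4(12.0) + 2(1.007825) + 18.998403 + 126.904472 + 2(14.003074)
    = 48.000000 + 2.015650 + 18.998403 + 126.904472 + 28.006148 = 223.924673

223.9247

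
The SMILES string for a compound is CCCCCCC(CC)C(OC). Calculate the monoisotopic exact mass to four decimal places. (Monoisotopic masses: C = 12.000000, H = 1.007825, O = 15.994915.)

172.1827

Atom tally by fragment:
  CH3 → C:1 H:3
  CH2 → C:1 H:2
  CH2 → C:1 H:2
  CH2 → C:1 H:2
  CH2 → C:1 H:2
  CH2 → C:1 H:2
  CH(C2H5) → C:3 H:6
  CH2OCH3 → C:2 H:5 O:1
Element totals:
  C: 11
  H: 24
  O: 1
Molecular formula: C11H24O.
  M = 11(12.0) + 24(1.007825) + 15.994915
    = 132.000000 + 24.187800 + 15.994915 = 172.182715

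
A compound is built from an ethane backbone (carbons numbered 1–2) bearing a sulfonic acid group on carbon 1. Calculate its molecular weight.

Atom tally by fragment:
  HO3SCH2 → C:1 H:3 S:1 O:3
  CH3 → C:1 H:3
Element totals:
  C: 2
  H: 6
  O: 3
  S: 1
Molecular formula: C2H6O3S.
  M = 2(12.011) + 6(1.008) + 3(15.999) + 32.06
    = 24.022 + 6.048 + 47.997 + 32.060 = 110.127

110.13 g/mol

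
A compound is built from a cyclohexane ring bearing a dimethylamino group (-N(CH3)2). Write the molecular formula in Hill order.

C8H17N

Atom tally by fragment:
  cyclohexane ring core → C:6 H:12
  (− 1 ring H displaced by substituents)
  + N(CH3)2 → N:1 C:2 H:6
Element totals:
  C: 8
  H: 17
  N: 1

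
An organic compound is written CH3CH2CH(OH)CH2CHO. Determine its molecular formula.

C5H10O2

Atom tally by fragment:
  CH3 → C:1 H:3
  CH2 → C:1 H:2
  CH(OH) → C:1 H:2 O:1
  CH2CHO → C:2 H:3 O:1
Element totals:
  C: 5
  H: 10
  O: 2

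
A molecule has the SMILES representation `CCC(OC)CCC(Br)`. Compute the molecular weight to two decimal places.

195.10 g/mol

Atom tally by fragment:
  CH3 → C:1 H:3
  CH2 → C:1 H:2
  CH(OCH3) → C:2 H:4 O:1
  CH2 → C:1 H:2
  CH2 → C:1 H:2
  CH2Br → C:1 H:2 Br:1
Element totals:
  C: 7
  H: 15
  Br: 1
  O: 1
Molecular formula: C7H15BrO.
  M = 7(12.011) + 15(1.008) + 79.904 + 15.999
    = 84.077 + 15.120 + 79.904 + 15.999 = 195.100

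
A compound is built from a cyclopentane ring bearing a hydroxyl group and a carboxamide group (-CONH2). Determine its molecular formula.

C6H11NO2

Atom tally by fragment:
  cyclopentane ring core → C:5 H:10
  (− 2 ring H displaced by substituents)
  + OH → O:1 H:1
  + CONH2 → C:1 H:2 O:1 N:1
Element totals:
  C: 6
  H: 11
  N: 1
  O: 2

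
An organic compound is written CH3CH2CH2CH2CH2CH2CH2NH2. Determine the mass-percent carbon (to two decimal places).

72.97%

Atom tally by fragment:
  CH3 → C:1 H:3
  CH2 → C:1 H:2
  CH2 → C:1 H:2
  CH2 → C:1 H:2
  CH2 → C:1 H:2
  CH2 → C:1 H:2
  CH2NH2 → C:1 H:4 N:1
Element totals:
  C: 7
  H: 17
  N: 1
Molecular formula: C7H17N.
Molar mass = 115.220 g/mol.
Mass from C: 7 × 12.011 = 84.077 g/mol.
%C = 84.077 / 115.220 × 100 = 72.97%.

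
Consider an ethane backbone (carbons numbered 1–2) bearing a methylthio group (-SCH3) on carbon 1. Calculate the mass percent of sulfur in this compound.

42.10%

Atom tally by fragment:
  CH3SCH2 → C:2 H:5 S:1
  CH3 → C:1 H:3
Element totals:
  C: 3
  H: 8
  S: 1
Molecular formula: C3H8S.
Molar mass = 76.157 g/mol.
Mass from S: 1 × 32.06 = 32.060 g/mol.
%S = 32.060 / 76.157 × 100 = 42.10%.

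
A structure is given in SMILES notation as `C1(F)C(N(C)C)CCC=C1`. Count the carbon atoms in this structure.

8

Atom tally by fragment:
  cyclohexene ring core → C:6 H:10
  (− 2 ring H displaced by substituents)
  + F → F:1
  + N(CH3)2 → N:1 C:2 H:6
Element totals:
  C: 8
  H: 14
  F: 1
  N: 1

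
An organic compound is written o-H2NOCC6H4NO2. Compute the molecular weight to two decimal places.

Atom tally by fragment:
  benzene ring core → C:6 H:6
  (− 2 ring H displaced by substituents)
  + CONH2 → C:1 H:2 O:1 N:1
  + NO2 → N:1 O:2
Element totals:
  C: 7
  H: 6
  N: 2
  O: 3
Molecular formula: C7H6N2O3.
  M = 7(12.011) + 6(1.008) + 2(14.007) + 3(15.999)
    = 84.077 + 6.048 + 28.014 + 47.997 = 166.136

166.14 g/mol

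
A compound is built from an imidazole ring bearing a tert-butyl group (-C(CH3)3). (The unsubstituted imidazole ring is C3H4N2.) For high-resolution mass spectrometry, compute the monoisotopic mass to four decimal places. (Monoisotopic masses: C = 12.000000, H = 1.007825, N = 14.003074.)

Atom tally by fragment:
  imidazole ring core → C:3 H:4 N:2
  (− 1 ring H displaced by substituents)
  + C(CH3)3 → C:4 H:9
Element totals:
  C: 7
  H: 12
  N: 2
Molecular formula: C7H12N2.
  M = 7(12.0) + 12(1.007825) + 2(14.003074)
    = 84.000000 + 12.093900 + 28.006148 = 124.100048

124.1000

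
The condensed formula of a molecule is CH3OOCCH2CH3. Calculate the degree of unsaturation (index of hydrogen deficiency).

1

Atom tally by fragment:
  CH3OOCCH2 → C:3 H:5 O:2
  CH3 → C:1 H:3
Element totals:
  C: 4
  H: 8
  O: 2
Molecular formula: C4H8O2.
DoU = (2C + 2 + N − H − X) / 2 = (2·4 + 2 + 0 − 8 − 0) / 2 = 1.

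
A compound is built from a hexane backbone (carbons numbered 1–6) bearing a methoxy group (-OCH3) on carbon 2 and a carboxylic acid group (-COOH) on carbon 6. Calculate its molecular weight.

160.21 g/mol

Atom tally by fragment:
  CH3 → C:1 H:3
  CH(OCH3) → C:2 H:4 O:1
  CH2 → C:1 H:2
  CH2 → C:1 H:2
  CH2 → C:1 H:2
  CH2COOH → C:2 H:3 O:2
Element totals:
  C: 8
  H: 16
  O: 3
Molecular formula: C8H16O3.
  M = 8(12.011) + 16(1.008) + 3(15.999)
    = 96.088 + 16.128 + 47.997 = 160.213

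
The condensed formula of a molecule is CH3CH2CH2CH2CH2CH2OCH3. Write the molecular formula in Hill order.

Element totals:
  C: 7
  H: 16
  O: 1

C7H16O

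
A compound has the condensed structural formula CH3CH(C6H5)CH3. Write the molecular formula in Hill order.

C9H12

Element totals:
  C: 9
  H: 12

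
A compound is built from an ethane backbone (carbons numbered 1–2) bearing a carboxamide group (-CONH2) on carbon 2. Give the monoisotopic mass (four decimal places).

Atom tally by fragment:
  CH3 → C:1 H:3
  CH2CONH2 → C:2 H:4 O:1 N:1
Element totals:
  C: 3
  H: 7
  N: 1
  O: 1
Molecular formula: C3H7NO.
  M = 3(12.0) + 7(1.007825) + 14.003074 + 15.994915
    = 36.000000 + 7.054775 + 14.003074 + 15.994915 = 73.052764

73.0528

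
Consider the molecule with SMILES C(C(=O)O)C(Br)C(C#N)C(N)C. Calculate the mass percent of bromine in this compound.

33.99%

Atom tally by fragment:
  HOOCCH2 → C:2 H:3 O:2
  CH(Br) → C:1 H:1 Br:1
  CH(CN) → C:2 H:1 N:1
  CH(NH2) → C:1 H:3 N:1
  CH3 → C:1 H:3
Element totals:
  C: 7
  H: 11
  Br: 1
  N: 2
  O: 2
Molecular formula: C7H11BrN2O2.
Molar mass = 235.081 g/mol.
Mass from Br: 1 × 79.904 = 79.904 g/mol.
%Br = 79.904 / 235.081 × 100 = 33.99%.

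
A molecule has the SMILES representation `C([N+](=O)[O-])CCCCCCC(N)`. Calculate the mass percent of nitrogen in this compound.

Atom tally by fragment:
  O2NCH2 → C:1 H:2 N:1 O:2
  CH2 → C:1 H:2
  CH2 → C:1 H:2
  CH2 → C:1 H:2
  CH2 → C:1 H:2
  CH2 → C:1 H:2
  CH2 → C:1 H:2
  CH2NH2 → C:1 H:4 N:1
Element totals:
  C: 8
  H: 18
  N: 2
  O: 2
Molecular formula: C8H18N2O2.
Molar mass = 174.244 g/mol.
Mass from N: 2 × 14.007 = 28.014 g/mol.
%N = 28.014 / 174.244 × 100 = 16.08%.

16.08%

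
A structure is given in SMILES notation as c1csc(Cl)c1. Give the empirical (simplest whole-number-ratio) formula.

Atom tally by fragment:
  thiophene ring core → C:4 H:4 S:1
  (− 1 ring H displaced by substituents)
  + Cl → Cl:1
Element totals:
  C: 4
  H: 3
  Cl: 1
  S: 1
Molecular formula: C4H3ClS.
gcd of subscripts (4, 1, 3, 1) = 1, so the empirical formula equals the molecular formula.

C4H3ClS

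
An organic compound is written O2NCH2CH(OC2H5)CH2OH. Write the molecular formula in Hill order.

C5H11NO4

Atom tally by fragment:
  O2NCH2 → C:1 H:2 N:1 O:2
  CH(OC2H5) → C:3 H:6 O:1
  CH2OH → C:1 H:3 O:1
Element totals:
  C: 5
  H: 11
  N: 1
  O: 4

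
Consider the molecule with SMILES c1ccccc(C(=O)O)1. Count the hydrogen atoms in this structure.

Atom tally by fragment:
  benzene ring core → C:6 H:6
  (− 1 ring H displaced by substituents)
  + COOH → C:1 H:1 O:2
Element totals:
  C: 7
  H: 6
  O: 2

6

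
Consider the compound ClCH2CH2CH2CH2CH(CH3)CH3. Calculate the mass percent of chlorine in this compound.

Atom tally by fragment:
  ClCH2 → C:1 H:2 Cl:1
  CH2 → C:1 H:2
  CH2 → C:1 H:2
  CH2 → C:1 H:2
  CH(CH3) → C:2 H:4
  CH3 → C:1 H:3
Element totals:
  C: 7
  H: 15
  Cl: 1
Molecular formula: C7H15Cl.
Molar mass = 134.647 g/mol.
Mass from Cl: 1 × 35.45 = 35.450 g/mol.
%Cl = 35.450 / 134.647 × 100 = 26.33%.

26.33%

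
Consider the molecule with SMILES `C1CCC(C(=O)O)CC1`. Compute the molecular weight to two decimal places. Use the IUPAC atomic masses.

128.17 g/mol

Atom tally by fragment:
  cyclohexane ring core → C:6 H:12
  (− 1 ring H displaced by substituents)
  + COOH → C:1 H:1 O:2
Element totals:
  C: 7
  H: 12
  O: 2
Molecular formula: C7H12O2.
  M = 7(12.011) + 12(1.008) + 2(15.999)
    = 84.077 + 12.096 + 31.998 = 128.171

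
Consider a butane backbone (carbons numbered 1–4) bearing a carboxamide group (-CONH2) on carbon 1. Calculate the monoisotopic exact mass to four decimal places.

101.0841

Atom tally by fragment:
  H2NOCCH2 → C:2 H:4 O:1 N:1
  CH2 → C:1 H:2
  CH2 → C:1 H:2
  CH3 → C:1 H:3
Element totals:
  C: 5
  H: 11
  N: 1
  O: 1
Molecular formula: C5H11NO.
  M = 5(12.0) + 11(1.007825) + 14.003074 + 15.994915
    = 60.000000 + 11.086075 + 14.003074 + 15.994915 = 101.084064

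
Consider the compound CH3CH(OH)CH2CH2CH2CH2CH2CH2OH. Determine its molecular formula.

Element totals:
  C: 8
  H: 18
  O: 2

C8H18O2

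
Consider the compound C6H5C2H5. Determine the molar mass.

106.17 g/mol

Atom tally by fragment:
  benzene ring core → C:6 H:6
  (− 1 ring H displaced by substituents)
  + C2H5 → C:2 H:5
Element totals:
  C: 8
  H: 10
Molecular formula: C8H10.
  M = 8(12.011) + 10(1.008)
    = 96.088 + 10.080 = 106.168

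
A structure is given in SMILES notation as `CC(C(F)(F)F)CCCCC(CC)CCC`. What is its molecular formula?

C13H25F3

Atom tally by fragment:
  CH3 → C:1 H:3
  CH(CF3) → C:2 H:1 F:3
  CH2 → C:1 H:2
  CH2 → C:1 H:2
  CH2 → C:1 H:2
  CH2 → C:1 H:2
  CH(C2H5) → C:3 H:6
  CH2 → C:1 H:2
  CH2 → C:1 H:2
  CH3 → C:1 H:3
Element totals:
  C: 13
  H: 25
  F: 3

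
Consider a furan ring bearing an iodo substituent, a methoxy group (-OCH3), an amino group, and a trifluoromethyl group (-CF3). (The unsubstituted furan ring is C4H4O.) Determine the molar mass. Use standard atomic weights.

Atom tally by fragment:
  furan ring core → C:4 H:4 O:1
  (− 4 ring H displaced by substituents)
  + I → I:1
  + OCH3 → C:1 H:3 O:1
  + NH2 → N:1 H:2
  + CF3 → C:1 F:3
Element totals:
  C: 6
  H: 5
  F: 3
  I: 1
  N: 1
  O: 2
Molecular formula: C6H5F3INO2.
  M = 6(12.011) + 5(1.008) + 3(18.998) + 126.904 + 14.007 + 2(15.999)
    = 72.066 + 5.040 + 56.994 + 126.904 + 14.007 + 31.998 = 307.009

307.01 g/mol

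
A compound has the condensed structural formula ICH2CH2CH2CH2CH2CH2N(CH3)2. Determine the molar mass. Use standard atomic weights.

Atom tally by fragment:
  ICH2 → C:1 H:2 I:1
  CH2 → C:1 H:2
  CH2 → C:1 H:2
  CH2 → C:1 H:2
  CH2 → C:1 H:2
  CH2N(CH3)2 → C:3 H:8 N:1
Element totals:
  C: 8
  H: 18
  I: 1
  N: 1
Molecular formula: C8H18IN.
  M = 8(12.011) + 18(1.008) + 126.904 + 14.007
    = 96.088 + 18.144 + 126.904 + 14.007 = 255.143

255.14 g/mol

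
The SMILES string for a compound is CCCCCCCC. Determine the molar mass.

114.23 g/mol

Atom tally by fragment:
  CH3 → C:1 H:3
  CH2 → C:1 H:2
  CH2 → C:1 H:2
  CH2 → C:1 H:2
  CH2 → C:1 H:2
  CH2 → C:1 H:2
  CH2 → C:1 H:2
  CH3 → C:1 H:3
Element totals:
  C: 8
  H: 18
Molecular formula: C8H18.
  M = 8(12.011) + 18(1.008)
    = 96.088 + 18.144 = 114.232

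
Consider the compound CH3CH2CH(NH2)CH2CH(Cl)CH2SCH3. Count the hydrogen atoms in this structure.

Element totals:
  C: 7
  H: 16
  Cl: 1
  N: 1
  S: 1

16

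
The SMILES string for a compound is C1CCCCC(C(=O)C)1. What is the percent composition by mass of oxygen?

12.68%

Atom tally by fragment:
  cyclohexane ring core → C:6 H:12
  (− 1 ring H displaced by substituents)
  + COCH3 → C:2 H:3 O:1
Element totals:
  C: 8
  H: 14
  O: 1
Molecular formula: C8H14O.
Molar mass = 126.199 g/mol.
Mass from O: 1 × 15.999 = 15.999 g/mol.
%O = 15.999 / 126.199 × 100 = 12.68%.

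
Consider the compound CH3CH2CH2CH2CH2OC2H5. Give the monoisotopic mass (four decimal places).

Atom tally by fragment:
  CH3 → C:1 H:3
  CH2 → C:1 H:2
  CH2 → C:1 H:2
  CH2 → C:1 H:2
  CH2OC2H5 → C:3 H:7 O:1
Element totals:
  C: 7
  H: 16
  O: 1
Molecular formula: C7H16O.
  M = 7(12.0) + 16(1.007825) + 15.994915
    = 84.000000 + 16.125200 + 15.994915 = 116.120115

116.1201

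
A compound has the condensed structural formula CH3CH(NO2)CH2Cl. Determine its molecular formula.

C3H6ClNO2

Atom tally by fragment:
  CH3 → C:1 H:3
  CH(NO2) → C:1 H:1 N:1 O:2
  CH2Cl → C:1 H:2 Cl:1
Element totals:
  C: 3
  H: 6
  Cl: 1
  N: 1
  O: 2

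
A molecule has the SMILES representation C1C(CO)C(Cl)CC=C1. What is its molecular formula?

Atom tally by fragment:
  cyclohexene ring core → C:6 H:10
  (− 2 ring H displaced by substituents)
  + CH2OH → C:1 H:3 O:1
  + Cl → Cl:1
Element totals:
  C: 7
  H: 11
  Cl: 1
  O: 1

C7H11ClO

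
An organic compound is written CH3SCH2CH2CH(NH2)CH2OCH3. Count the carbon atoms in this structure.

6

Element totals:
  C: 6
  H: 15
  N: 1
  O: 1
  S: 1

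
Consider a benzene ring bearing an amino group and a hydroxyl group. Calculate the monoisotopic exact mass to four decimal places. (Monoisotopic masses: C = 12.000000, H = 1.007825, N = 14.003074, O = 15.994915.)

109.0528

Atom tally by fragment:
  benzene ring core → C:6 H:6
  (− 2 ring H displaced by substituents)
  + NH2 → N:1 H:2
  + OH → O:1 H:1
Element totals:
  C: 6
  H: 7
  N: 1
  O: 1
Molecular formula: C6H7NO.
  M = 6(12.0) + 7(1.007825) + 14.003074 + 15.994915
    = 72.000000 + 7.054775 + 14.003074 + 15.994915 = 109.052764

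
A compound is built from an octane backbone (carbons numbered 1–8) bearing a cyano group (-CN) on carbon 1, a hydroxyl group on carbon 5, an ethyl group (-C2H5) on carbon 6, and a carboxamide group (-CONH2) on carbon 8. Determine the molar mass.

Atom tally by fragment:
  NCCH2 → C:2 H:2 N:1
  CH2 → C:1 H:2
  CH2 → C:1 H:2
  CH2 → C:1 H:2
  CH(OH) → C:1 H:2 O:1
  CH(C2H5) → C:3 H:6
  CH2 → C:1 H:2
  CH2CONH2 → C:2 H:4 O:1 N:1
Element totals:
  C: 12
  H: 22
  N: 2
  O: 2
Molecular formula: C12H22N2O2.
  M = 12(12.011) + 22(1.008) + 2(14.007) + 2(15.999)
    = 144.132 + 22.176 + 28.014 + 31.998 = 226.320

226.32 g/mol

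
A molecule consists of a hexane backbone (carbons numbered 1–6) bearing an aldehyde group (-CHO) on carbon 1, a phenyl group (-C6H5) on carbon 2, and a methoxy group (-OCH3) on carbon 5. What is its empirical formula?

C7H10O

Atom tally by fragment:
  OHCCH2 → C:2 H:3 O:1
  CH(C6H5) → C:7 H:6
  CH2 → C:1 H:2
  CH2 → C:1 H:2
  CH(OCH3) → C:2 H:4 O:1
  CH3 → C:1 H:3
Element totals:
  C: 14
  H: 20
  O: 2
Molecular formula: C14H20O2.
gcd of subscripts = 2; dividing each by 2:
  C: 14/2 = 7
  H: 20/2 = 10
  O: 2/2 = 1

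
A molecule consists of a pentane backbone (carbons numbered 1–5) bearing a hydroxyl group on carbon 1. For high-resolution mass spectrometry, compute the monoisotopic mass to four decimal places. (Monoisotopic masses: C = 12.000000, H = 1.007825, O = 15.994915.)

Atom tally by fragment:
  HOCH2 → C:1 H:3 O:1
  CH2 → C:1 H:2
  CH2 → C:1 H:2
  CH2 → C:1 H:2
  CH3 → C:1 H:3
Element totals:
  C: 5
  H: 12
  O: 1
Molecular formula: C5H12O.
  M = 5(12.0) + 12(1.007825) + 15.994915
    = 60.000000 + 12.093900 + 15.994915 = 88.088815

88.0888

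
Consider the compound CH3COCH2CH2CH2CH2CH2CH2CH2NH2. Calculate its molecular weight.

Atom tally by fragment:
  CH3COCH2 → C:3 H:5 O:1
  CH2 → C:1 H:2
  CH2 → C:1 H:2
  CH2 → C:1 H:2
  CH2 → C:1 H:2
  CH2 → C:1 H:2
  CH2NH2 → C:1 H:4 N:1
Element totals:
  C: 9
  H: 19
  N: 1
  O: 1
Molecular formula: C9H19NO.
  M = 9(12.011) + 19(1.008) + 14.007 + 15.999
    = 108.099 + 19.152 + 14.007 + 15.999 = 157.257

157.26 g/mol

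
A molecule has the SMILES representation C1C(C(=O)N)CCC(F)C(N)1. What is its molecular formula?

Atom tally by fragment:
  cyclohexane ring core → C:6 H:12
  (− 3 ring H displaced by substituents)
  + CONH2 → C:1 H:2 O:1 N:1
  + F → F:1
  + NH2 → N:1 H:2
Element totals:
  C: 7
  H: 13
  F: 1
  N: 2
  O: 1

C7H13FN2O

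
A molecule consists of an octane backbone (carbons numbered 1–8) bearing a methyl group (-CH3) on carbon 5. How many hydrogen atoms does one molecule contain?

20

Atom tally by fragment:
  CH3 → C:1 H:3
  CH2 → C:1 H:2
  CH2 → C:1 H:2
  CH2 → C:1 H:2
  CH(CH3) → C:2 H:4
  CH2 → C:1 H:2
  CH2 → C:1 H:2
  CH3 → C:1 H:3
Element totals:
  C: 9
  H: 20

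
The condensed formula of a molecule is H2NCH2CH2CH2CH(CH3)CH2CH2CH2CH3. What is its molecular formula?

Element totals:
  C: 9
  H: 21
  N: 1

C9H21N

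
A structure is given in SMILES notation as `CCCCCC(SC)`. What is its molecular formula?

C7H16S

Atom tally by fragment:
  CH3 → C:1 H:3
  CH2 → C:1 H:2
  CH2 → C:1 H:2
  CH2 → C:1 H:2
  CH2 → C:1 H:2
  CH2SCH3 → C:2 H:5 S:1
Element totals:
  C: 7
  H: 16
  S: 1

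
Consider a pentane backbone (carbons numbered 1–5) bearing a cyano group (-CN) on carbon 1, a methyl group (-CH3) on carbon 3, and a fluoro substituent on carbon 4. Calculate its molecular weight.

129.18 g/mol

Atom tally by fragment:
  NCCH2 → C:2 H:2 N:1
  CH2 → C:1 H:2
  CH(CH3) → C:2 H:4
  CH(F) → C:1 H:1 F:1
  CH3 → C:1 H:3
Element totals:
  C: 7
  H: 12
  F: 1
  N: 1
Molecular formula: C7H12FN.
  M = 7(12.011) + 12(1.008) + 18.998 + 14.007
    = 84.077 + 12.096 + 18.998 + 14.007 = 129.178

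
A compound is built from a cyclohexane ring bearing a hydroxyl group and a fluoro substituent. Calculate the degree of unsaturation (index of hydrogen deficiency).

Atom tally by fragment:
  cyclohexane ring core → C:6 H:12
  (− 2 ring H displaced by substituents)
  + OH → O:1 H:1
  + F → F:1
Element totals:
  C: 6
  H: 11
  F: 1
  O: 1
Molecular formula: C6H11FO.
DoU = (2C + 2 + N − H − X) / 2 = (2·6 + 2 + 0 − 11 − 1) / 2 = 1.

1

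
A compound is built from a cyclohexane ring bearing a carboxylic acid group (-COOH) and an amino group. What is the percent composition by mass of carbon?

58.72%

Atom tally by fragment:
  cyclohexane ring core → C:6 H:12
  (− 2 ring H displaced by substituents)
  + COOH → C:1 H:1 O:2
  + NH2 → N:1 H:2
Element totals:
  C: 7
  H: 13
  N: 1
  O: 2
Molecular formula: C7H13NO2.
Molar mass = 143.186 g/mol.
Mass from C: 7 × 12.011 = 84.077 g/mol.
%C = 84.077 / 143.186 × 100 = 58.72%.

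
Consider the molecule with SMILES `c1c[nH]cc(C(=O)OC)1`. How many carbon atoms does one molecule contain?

6

Atom tally by fragment:
  pyrrole ring core → C:4 H:5 N:1
  (− 1 ring H displaced by substituents)
  + COOCH3 → C:2 H:3 O:2
Element totals:
  C: 6
  H: 7
  N: 1
  O: 2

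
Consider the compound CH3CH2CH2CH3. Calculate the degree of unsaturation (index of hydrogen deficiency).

Atom tally by fragment:
  CH3 → C:1 H:3
  CH2 → C:1 H:2
  CH2 → C:1 H:2
  CH3 → C:1 H:3
Element totals:
  C: 4
  H: 10
Molecular formula: C4H10.
DoU = (2C + 2 + N − H − X) / 2 = (2·4 + 2 + 0 − 10 − 0) / 2 = 0.

0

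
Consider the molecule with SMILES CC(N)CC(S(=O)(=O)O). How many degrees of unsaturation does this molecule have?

Atom tally by fragment:
  CH3 → C:1 H:3
  CH(NH2) → C:1 H:3 N:1
  CH2 → C:1 H:2
  CH2SO3H → C:1 H:3 S:1 O:3
Element totals:
  C: 4
  H: 11
  N: 1
  O: 3
  S: 1
Molecular formula: C4H11NO3S.
DoU = (2C + 2 + N − H − X) / 2 = (2·4 + 2 + 1 − 11 − 0) / 2 = 0.

0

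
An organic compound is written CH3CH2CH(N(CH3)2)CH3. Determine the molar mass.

Element totals:
  C: 6
  H: 15
  N: 1
Molecular formula: C6H15N.
  M = 6(12.011) + 15(1.008) + 14.007
    = 72.066 + 15.120 + 14.007 = 101.193

101.19 g/mol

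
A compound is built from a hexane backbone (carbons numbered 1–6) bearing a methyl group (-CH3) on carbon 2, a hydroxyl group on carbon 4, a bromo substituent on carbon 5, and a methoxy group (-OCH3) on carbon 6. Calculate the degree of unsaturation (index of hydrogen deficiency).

Atom tally by fragment:
  CH3 → C:1 H:3
  CH(CH3) → C:2 H:4
  CH2 → C:1 H:2
  CH(OH) → C:1 H:2 O:1
  CH(Br) → C:1 H:1 Br:1
  CH2OCH3 → C:2 H:5 O:1
Element totals:
  C: 8
  H: 17
  Br: 1
  O: 2
Molecular formula: C8H17BrO2.
DoU = (2C + 2 + N − H − X) / 2 = (2·8 + 2 + 0 − 17 − 1) / 2 = 0.

0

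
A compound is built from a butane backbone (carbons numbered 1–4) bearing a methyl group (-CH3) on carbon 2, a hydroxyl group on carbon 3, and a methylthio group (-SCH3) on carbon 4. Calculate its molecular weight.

134.24 g/mol

Atom tally by fragment:
  CH3 → C:1 H:3
  CH(CH3) → C:2 H:4
  CH(OH) → C:1 H:2 O:1
  CH2SCH3 → C:2 H:5 S:1
Element totals:
  C: 6
  H: 14
  O: 1
  S: 1
Molecular formula: C6H14OS.
  M = 6(12.011) + 14(1.008) + 15.999 + 32.06
    = 72.066 + 14.112 + 15.999 + 32.060 = 134.237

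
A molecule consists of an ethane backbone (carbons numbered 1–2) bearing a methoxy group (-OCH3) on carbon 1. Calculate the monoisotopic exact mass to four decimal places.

Atom tally by fragment:
  CH3OCH2 → C:2 H:5 O:1
  CH3 → C:1 H:3
Element totals:
  C: 3
  H: 8
  O: 1
Molecular formula: C3H8O.
  M = 3(12.0) + 8(1.007825) + 15.994915
    = 36.000000 + 8.062600 + 15.994915 = 60.057515

60.0575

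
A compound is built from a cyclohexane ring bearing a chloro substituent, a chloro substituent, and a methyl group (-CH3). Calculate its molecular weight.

Atom tally by fragment:
  cyclohexane ring core → C:6 H:12
  (− 3 ring H displaced by substituents)
  + Cl → Cl:1
  + Cl → Cl:1
  + CH3 → C:1 H:3
Element totals:
  C: 7
  H: 12
  Cl: 2
Molecular formula: C7H12Cl2.
  M = 7(12.011) + 12(1.008) + 2(35.45)
    = 84.077 + 12.096 + 70.900 = 167.073

167.07 g/mol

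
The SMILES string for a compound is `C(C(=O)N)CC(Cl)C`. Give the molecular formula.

C5H10ClNO

Atom tally by fragment:
  H2NOCCH2 → C:2 H:4 O:1 N:1
  CH2 → C:1 H:2
  CH(Cl) → C:1 H:1 Cl:1
  CH3 → C:1 H:3
Element totals:
  C: 5
  H: 10
  Cl: 1
  N: 1
  O: 1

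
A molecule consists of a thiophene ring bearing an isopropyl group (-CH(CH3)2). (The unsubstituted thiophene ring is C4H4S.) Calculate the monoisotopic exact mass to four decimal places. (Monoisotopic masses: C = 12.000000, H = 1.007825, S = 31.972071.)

Atom tally by fragment:
  thiophene ring core → C:4 H:4 S:1
  (− 1 ring H displaced by substituents)
  + CH(CH3)2 → C:3 H:7
Element totals:
  C: 7
  H: 10
  S: 1
Molecular formula: C7H10S.
  M = 7(12.0) + 10(1.007825) + 31.972071
    = 84.000000 + 10.078250 + 31.972071 = 126.050321

126.0503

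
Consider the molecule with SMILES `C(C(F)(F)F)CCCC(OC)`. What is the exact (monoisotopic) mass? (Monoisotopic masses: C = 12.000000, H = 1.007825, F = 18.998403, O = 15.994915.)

170.0918

Atom tally by fragment:
  F3CCH2 → C:2 H:2 F:3
  CH2 → C:1 H:2
  CH2 → C:1 H:2
  CH2 → C:1 H:2
  CH2OCH3 → C:2 H:5 O:1
Element totals:
  C: 7
  H: 13
  F: 3
  O: 1
Molecular formula: C7H13F3O.
  M = 7(12.0) + 13(1.007825) + 3(18.998403) + 15.994915
    = 84.000000 + 13.101725 + 56.995209 + 15.994915 = 170.091849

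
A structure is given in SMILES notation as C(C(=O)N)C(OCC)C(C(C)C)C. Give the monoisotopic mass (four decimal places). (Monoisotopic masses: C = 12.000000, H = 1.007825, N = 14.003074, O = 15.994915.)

Atom tally by fragment:
  H2NOCCH2 → C:2 H:4 O:1 N:1
  CH(OC2H5) → C:3 H:6 O:1
  CH(CH(CH3)2) → C:4 H:8
  CH3 → C:1 H:3
Element totals:
  C: 10
  H: 21
  N: 1
  O: 2
Molecular formula: C10H21NO2.
  M = 10(12.0) + 21(1.007825) + 14.003074 + 2(15.994915)
    = 120.000000 + 21.164325 + 14.003074 + 31.989830 = 187.157229

187.1572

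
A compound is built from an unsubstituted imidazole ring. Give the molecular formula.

C3H4N2

Atom tally by fragment:
  imidazole ring core → C:3 H:4 N:2
Element totals:
  C: 3
  H: 4
  N: 2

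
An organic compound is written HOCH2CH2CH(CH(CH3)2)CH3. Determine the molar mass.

116.20 g/mol

Atom tally by fragment:
  HOCH2 → C:1 H:3 O:1
  CH2 → C:1 H:2
  CH(CH(CH3)2) → C:4 H:8
  CH3 → C:1 H:3
Element totals:
  C: 7
  H: 16
  O: 1
Molecular formula: C7H16O.
  M = 7(12.011) + 16(1.008) + 15.999
    = 84.077 + 16.128 + 15.999 = 116.204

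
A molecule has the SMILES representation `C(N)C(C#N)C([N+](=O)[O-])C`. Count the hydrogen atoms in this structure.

9

Atom tally by fragment:
  H2NCH2 → C:1 H:4 N:1
  CH(CN) → C:2 H:1 N:1
  CH(NO2) → C:1 H:1 N:1 O:2
  CH3 → C:1 H:3
Element totals:
  C: 5
  H: 9
  N: 3
  O: 2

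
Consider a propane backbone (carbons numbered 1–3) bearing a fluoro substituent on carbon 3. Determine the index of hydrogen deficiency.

0

Atom tally by fragment:
  CH3 → C:1 H:3
  CH2 → C:1 H:2
  CH2F → C:1 H:2 F:1
Element totals:
  C: 3
  H: 7
  F: 1
Molecular formula: C3H7F.
DoU = (2C + 2 + N − H − X) / 2 = (2·3 + 2 + 0 − 7 − 1) / 2 = 0.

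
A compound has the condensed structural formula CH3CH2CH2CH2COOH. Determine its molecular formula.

C5H10O2

Atom tally by fragment:
  CH3 → C:1 H:3
  CH2 → C:1 H:2
  CH2 → C:1 H:2
  CH2COOH → C:2 H:3 O:2
Element totals:
  C: 5
  H: 10
  O: 2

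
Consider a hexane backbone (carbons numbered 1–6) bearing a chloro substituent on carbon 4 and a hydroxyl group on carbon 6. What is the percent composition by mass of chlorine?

Atom tally by fragment:
  CH3 → C:1 H:3
  CH2 → C:1 H:2
  CH2 → C:1 H:2
  CH(Cl) → C:1 H:1 Cl:1
  CH2 → C:1 H:2
  CH2OH → C:1 H:3 O:1
Element totals:
  C: 6
  H: 13
  Cl: 1
  O: 1
Molecular formula: C6H13ClO.
Molar mass = 136.619 g/mol.
Mass from Cl: 1 × 35.45 = 35.450 g/mol.
%Cl = 35.450 / 136.619 × 100 = 25.95%.

25.95%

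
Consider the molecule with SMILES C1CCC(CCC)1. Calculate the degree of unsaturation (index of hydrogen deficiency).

Atom tally by fragment:
  cyclobutane ring core → C:4 H:8
  (− 1 ring H displaced by substituents)
  + CH2CH2CH3 → C:3 H:7
Element totals:
  C: 7
  H: 14
Molecular formula: C7H14.
DoU = (2C + 2 + N − H − X) / 2 = (2·7 + 2 + 0 − 14 − 0) / 2 = 1.

1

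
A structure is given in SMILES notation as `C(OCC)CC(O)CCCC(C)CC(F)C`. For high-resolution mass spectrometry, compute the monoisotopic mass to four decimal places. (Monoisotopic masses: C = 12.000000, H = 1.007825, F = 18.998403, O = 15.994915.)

234.1995

Atom tally by fragment:
  C2H5OCH2 → C:3 H:7 O:1
  CH2 → C:1 H:2
  CH(OH) → C:1 H:2 O:1
  CH2 → C:1 H:2
  CH2 → C:1 H:2
  CH2 → C:1 H:2
  CH(CH3) → C:2 H:4
  CH2 → C:1 H:2
  CH(F) → C:1 H:1 F:1
  CH3 → C:1 H:3
Element totals:
  C: 13
  H: 27
  F: 1
  O: 2
Molecular formula: C13H27FO2.
  M = 13(12.0) + 27(1.007825) + 18.998403 + 2(15.994915)
    = 156.000000 + 27.211275 + 18.998403 + 31.989830 = 234.199508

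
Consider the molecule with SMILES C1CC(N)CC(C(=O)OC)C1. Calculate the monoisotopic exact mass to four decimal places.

157.1103

Atom tally by fragment:
  cyclohexane ring core → C:6 H:12
  (− 2 ring H displaced by substituents)
  + NH2 → N:1 H:2
  + COOCH3 → C:2 H:3 O:2
Element totals:
  C: 8
  H: 15
  N: 1
  O: 2
Molecular formula: C8H15NO2.
  M = 8(12.0) + 15(1.007825) + 14.003074 + 2(15.994915)
    = 96.000000 + 15.117375 + 14.003074 + 31.989830 = 157.110279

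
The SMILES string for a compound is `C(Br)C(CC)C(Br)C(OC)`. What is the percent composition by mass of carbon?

Atom tally by fragment:
  BrCH2 → C:1 H:2 Br:1
  CH(C2H5) → C:3 H:6
  CH(Br) → C:1 H:1 Br:1
  CH2OCH3 → C:2 H:5 O:1
Element totals:
  C: 7
  H: 14
  Br: 2
  O: 1
Molecular formula: C7H14Br2O.
Molar mass = 273.996 g/mol.
Mass from C: 7 × 12.011 = 84.077 g/mol.
%C = 84.077 / 273.996 × 100 = 30.69%.

30.69%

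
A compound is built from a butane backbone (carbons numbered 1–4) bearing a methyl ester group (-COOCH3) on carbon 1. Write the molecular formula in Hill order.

C6H12O2

Atom tally by fragment:
  CH3OOCCH2 → C:3 H:5 O:2
  CH2 → C:1 H:2
  CH2 → C:1 H:2
  CH3 → C:1 H:3
Element totals:
  C: 6
  H: 12
  O: 2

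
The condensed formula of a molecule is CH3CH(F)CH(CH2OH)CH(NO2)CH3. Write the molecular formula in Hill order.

C6H12FNO3

Element totals:
  C: 6
  H: 12
  F: 1
  N: 1
  O: 3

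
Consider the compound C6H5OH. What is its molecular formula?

Element totals:
  C: 6
  H: 6
  O: 1

C6H6O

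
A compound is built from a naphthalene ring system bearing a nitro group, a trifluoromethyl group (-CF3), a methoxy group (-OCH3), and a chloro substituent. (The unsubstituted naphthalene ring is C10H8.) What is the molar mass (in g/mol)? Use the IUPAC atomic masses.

305.64 g/mol

Atom tally by fragment:
  naphthalene ring system core → C:10 H:8
  (− 4 ring H displaced by substituents)
  + NO2 → N:1 O:2
  + CF3 → C:1 F:3
  + OCH3 → C:1 H:3 O:1
  + Cl → Cl:1
Element totals:
  C: 12
  H: 7
  Cl: 1
  F: 3
  N: 1
  O: 3
Molecular formula: C12H7ClF3NO3.
  M = 12(12.011) + 7(1.008) + 35.45 + 3(18.998) + 14.007 + 3(15.999)
    = 144.132 + 7.056 + 35.450 + 56.994 + 14.007 + 47.997 = 305.636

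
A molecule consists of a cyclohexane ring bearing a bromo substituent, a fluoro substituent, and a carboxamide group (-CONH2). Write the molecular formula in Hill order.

C7H11BrFNO

Atom tally by fragment:
  cyclohexane ring core → C:6 H:12
  (− 3 ring H displaced by substituents)
  + Br → Br:1
  + F → F:1
  + CONH2 → C:1 H:2 O:1 N:1
Element totals:
  C: 7
  H: 11
  Br: 1
  F: 1
  N: 1
  O: 1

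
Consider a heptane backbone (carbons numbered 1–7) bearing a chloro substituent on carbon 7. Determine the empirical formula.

Atom tally by fragment:
  CH3 → C:1 H:3
  CH2 → C:1 H:2
  CH2 → C:1 H:2
  CH2 → C:1 H:2
  CH2 → C:1 H:2
  CH2 → C:1 H:2
  CH2Cl → C:1 H:2 Cl:1
Element totals:
  C: 7
  H: 15
  Cl: 1
Molecular formula: C7H15Cl.
gcd of subscripts (7, 1, 15) = 1, so the empirical formula equals the molecular formula.

C7H15Cl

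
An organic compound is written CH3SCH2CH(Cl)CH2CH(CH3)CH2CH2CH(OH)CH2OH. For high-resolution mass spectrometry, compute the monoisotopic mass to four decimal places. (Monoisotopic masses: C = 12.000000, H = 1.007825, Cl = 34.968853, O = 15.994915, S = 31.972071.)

Atom tally by fragment:
  CH3SCH2 → C:2 H:5 S:1
  CH(Cl) → C:1 H:1 Cl:1
  CH2 → C:1 H:2
  CH(CH3) → C:2 H:4
  CH2 → C:1 H:2
  CH2 → C:1 H:2
  CH(OH) → C:1 H:2 O:1
  CH2OH → C:1 H:3 O:1
Element totals:
  C: 10
  H: 21
  Cl: 1
  O: 2
  S: 1
Molecular formula: C10H21ClO2S.
  M = 10(12.0) + 21(1.007825) + 34.968853 + 2(15.994915) + 31.972071
    = 120.000000 + 21.164325 + 34.968853 + 31.989830 + 31.972071 = 240.095079

240.0951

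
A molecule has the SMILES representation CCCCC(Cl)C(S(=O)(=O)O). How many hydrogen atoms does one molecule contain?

Atom tally by fragment:
  CH3 → C:1 H:3
  CH2 → C:1 H:2
  CH2 → C:1 H:2
  CH2 → C:1 H:2
  CH(Cl) → C:1 H:1 Cl:1
  CH2SO3H → C:1 H:3 S:1 O:3
Element totals:
  C: 6
  H: 13
  Cl: 1
  O: 3
  S: 1

13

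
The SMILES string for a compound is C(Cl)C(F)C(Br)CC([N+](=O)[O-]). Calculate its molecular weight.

248.48 g/mol

Atom tally by fragment:
  ClCH2 → C:1 H:2 Cl:1
  CH(F) → C:1 H:1 F:1
  CH(Br) → C:1 H:1 Br:1
  CH2 → C:1 H:2
  CH2NO2 → C:1 H:2 N:1 O:2
Element totals:
  C: 5
  H: 8
  Br: 1
  Cl: 1
  F: 1
  N: 1
  O: 2
Molecular formula: C5H8BrClFNO2.
  M = 5(12.011) + 8(1.008) + 79.904 + 35.45 + 18.998 + 14.007 + 2(15.999)
    = 60.055 + 8.064 + 79.904 + 35.450 + 18.998 + 14.007 + 31.998 = 248.476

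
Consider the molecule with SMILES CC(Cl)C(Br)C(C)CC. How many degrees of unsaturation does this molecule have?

Atom tally by fragment:
  CH3 → C:1 H:3
  CH(Cl) → C:1 H:1 Cl:1
  CH(Br) → C:1 H:1 Br:1
  CH(CH3) → C:2 H:4
  CH2 → C:1 H:2
  CH3 → C:1 H:3
Element totals:
  C: 7
  H: 14
  Br: 1
  Cl: 1
Molecular formula: C7H14BrCl.
DoU = (2C + 2 + N − H − X) / 2 = (2·7 + 2 + 0 − 14 − 2) / 2 = 0.

0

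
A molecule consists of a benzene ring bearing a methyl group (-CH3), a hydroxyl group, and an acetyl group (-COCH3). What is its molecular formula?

Atom tally by fragment:
  benzene ring core → C:6 H:6
  (− 3 ring H displaced by substituents)
  + CH3 → C:1 H:3
  + OH → O:1 H:1
  + COCH3 → C:2 H:3 O:1
Element totals:
  C: 9
  H: 10
  O: 2

C9H10O2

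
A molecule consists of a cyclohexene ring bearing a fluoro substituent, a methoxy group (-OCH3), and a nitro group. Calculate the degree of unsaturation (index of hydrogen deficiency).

3

Atom tally by fragment:
  cyclohexene ring core → C:6 H:10
  (− 3 ring H displaced by substituents)
  + F → F:1
  + OCH3 → C:1 H:3 O:1
  + NO2 → N:1 O:2
Element totals:
  C: 7
  H: 10
  F: 1
  N: 1
  O: 3
Molecular formula: C7H10FNO3.
DoU = (2C + 2 + N − H − X) / 2 = (2·7 + 2 + 1 − 10 − 1) / 2 = 3.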